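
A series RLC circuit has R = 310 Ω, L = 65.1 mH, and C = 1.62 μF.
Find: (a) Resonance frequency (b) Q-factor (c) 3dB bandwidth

Step 1 — Resonance condition Im(Z)=0 gives ω₀ = 1/√(LC).
Step 2 — ω₀ = 1/√(0.0651·1.62e-06) = 3079 rad/s.
Step 3 — f₀ = ω₀/(2π) = 490.1 Hz.
Step 4 — Series Q: Q = ω₀L/R = 3079·0.0651/310 = 0.6467.
Step 5 — 3dB bandwidth: Δω = ω₀/Q = 4762 rad/s; BW = Δω/(2π) = 757.9 Hz.

(a) f₀ = 490.1 Hz  (b) Q = 0.6467  (c) BW = 757.9 Hz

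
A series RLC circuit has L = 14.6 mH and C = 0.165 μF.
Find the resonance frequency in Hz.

Step 1 — Resonance condition Im(Z)=0 gives ω₀ = 1/√(LC).
Step 2 — ω₀ = 1/√(0.0146·1.65e-07) = 2.037e+04 rad/s.
Step 3 — f₀ = ω₀/(2π) = 3243 Hz.

f₀ = 3243 Hz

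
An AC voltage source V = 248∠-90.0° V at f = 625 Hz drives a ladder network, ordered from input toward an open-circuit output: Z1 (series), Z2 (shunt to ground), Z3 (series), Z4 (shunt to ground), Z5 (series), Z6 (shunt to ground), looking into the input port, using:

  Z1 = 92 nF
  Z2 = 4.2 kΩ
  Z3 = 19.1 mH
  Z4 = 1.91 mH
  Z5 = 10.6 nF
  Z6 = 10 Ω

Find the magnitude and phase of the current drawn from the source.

Step 1 — Angular frequency: ω = 2π·f = 2π·625 = 3927 rad/s.
Step 2 — Component impedances:
  Z1: Z = 1/(jωC) = -j/(ω·C) = 0 - j2768 Ω
  Z2: Z = R = 4200 Ω
  Z3: Z = jωL = j·3927·0.0191 = 0 + j75.01 Ω
  Z4: Z = jωL = j·3927·0.00191 = 0 + j7.501 Ω
  Z5: Z = 1/(jωC) = -j/(ω·C) = 0 - j2.402e+04 Ω
  Z6: Z = R = 10 Ω
Step 3 — Ladder network (open output): work backward from the far end, alternating series and parallel combinations. Z_in = 1.62 - j2685 Ω = 2685∠-90.0° Ω.
Step 4 — Source phasor: V = 248∠-90.0° V = 0 - j248 V.
Step 5 — Ohm's law: I = V / Z_total = (0 - j248) / (1.62 - j2685) = 0.09235 - j5.572e-05 A.
Step 6 — Convert to polar: |I| = 0.09235 A, ∠I = -0.0°.

I = 0.09235∠-0.0° A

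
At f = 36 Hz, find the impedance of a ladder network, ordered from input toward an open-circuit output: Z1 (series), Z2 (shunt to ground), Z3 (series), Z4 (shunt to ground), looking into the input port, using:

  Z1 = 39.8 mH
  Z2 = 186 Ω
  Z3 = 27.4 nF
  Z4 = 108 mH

Step 1 — Angular frequency: ω = 2π·f = 2π·36 = 226.2 rad/s.
Step 2 — Component impedances:
  Z1: Z = jωL = j·226.2·0.0398 = 0 + j9.003 Ω
  Z2: Z = R = 186 Ω
  Z3: Z = 1/(jωC) = -j/(ω·C) = 0 - j1.613e+05 Ω
  Z4: Z = jωL = j·226.2·0.108 = 0 + j24.43 Ω
Step 3 — Ladder network (open output): work backward from the far end, alternating series and parallel combinations. Z_in = 186 + j8.788 Ω = 186.2∠2.7° Ω.

Z = 186 + j8.788 Ω = 186.2∠2.7° Ω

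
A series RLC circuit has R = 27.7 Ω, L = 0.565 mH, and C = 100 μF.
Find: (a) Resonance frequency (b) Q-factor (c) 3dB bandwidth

Step 1 — Resonance condition Im(Z)=0 gives ω₀ = 1/√(LC).
Step 2 — ω₀ = 1/√(0.000565·0.0001) = 4207 rad/s.
Step 3 — f₀ = ω₀/(2π) = 669.6 Hz.
Step 4 — Series Q: Q = ω₀L/R = 4207·0.000565/27.7 = 0.08581.
Step 5 — 3dB bandwidth: Δω = ω₀/Q = 4.903e+04 rad/s; BW = Δω/(2π) = 7803 Hz.

(a) f₀ = 669.6 Hz  (b) Q = 0.08581  (c) BW = 7803 Hz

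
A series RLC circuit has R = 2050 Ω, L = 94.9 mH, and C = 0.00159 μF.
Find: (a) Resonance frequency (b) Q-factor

Step 1 — Resonance condition Im(Z)=0 gives ω₀ = 1/√(LC).
Step 2 — ω₀ = 1/√(0.0949·1.59e-09) = 8.141e+04 rad/s.
Step 3 — f₀ = ω₀/(2π) = 1.296e+04 Hz.
Step 4 — Series Q: Q = ω₀L/R = 8.141e+04·0.0949/2050 = 3.769.

(a) f₀ = 1.296e+04 Hz  (b) Q = 3.769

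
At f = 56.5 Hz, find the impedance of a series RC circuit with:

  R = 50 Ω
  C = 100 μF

Step 1 — Angular frequency: ω = 2π·f = 2π·56.5 = 355 rad/s.
Step 2 — Component impedances:
  R: Z = R = 50 Ω
  C: Z = 1/(jωC) = -j/(ω·C) = 0 - j28.17 Ω
Step 3 — Series combination: Z_total = R + C = 50 - j28.17 Ω = 57.39∠-29.4° Ω.

Z = 50 - j28.17 Ω = 57.39∠-29.4° Ω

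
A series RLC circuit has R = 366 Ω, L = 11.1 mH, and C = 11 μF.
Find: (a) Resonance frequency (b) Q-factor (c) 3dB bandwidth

Step 1 — Resonance: ω₀ = 1/√(LC) = 1/√(0.0111·1.1e-05) = 2862 rad/s.
Step 2 — f₀ = ω₀/(2π) = 455.5 Hz.
Step 3 — Series Q: Q = ω₀L/R = 2862·0.0111/366 = 0.08679.
Step 4 — Bandwidth: Δω = ω₀/Q = 3.297e+04 rad/s; BW = Δω/(2π) = 5248 Hz.

(a) f₀ = 455.5 Hz  (b) Q = 0.08679  (c) BW = 5248 Hz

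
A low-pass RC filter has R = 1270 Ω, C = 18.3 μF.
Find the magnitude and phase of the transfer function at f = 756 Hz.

Step 1 — Angular frequency: ω = 2π·756 = 4750 rad/s.
Step 2 — Transfer function: H(jω) = 1/(1 + jωRC).
Step 3 — Denominator: 1 + jωRC = 1 + j·4750·1270·1.83e-05 = 1 + j110.4.
Step 4 — H = 8.204e-05 - j0.009057.
Step 5 — Magnitude: |H| = 0.009058 (-40.9 dB); phase: φ = -89.5°.

|H| = 0.009058 (-40.9 dB), φ = -89.5°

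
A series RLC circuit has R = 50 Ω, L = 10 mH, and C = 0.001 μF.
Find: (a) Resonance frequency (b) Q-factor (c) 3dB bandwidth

Step 1 — Resonance condition Im(Z)=0 gives ω₀ = 1/√(LC).
Step 2 — ω₀ = 1/√(0.01·1e-09) = 3.162e+05 rad/s.
Step 3 — f₀ = ω₀/(2π) = 5.033e+04 Hz.
Step 4 — Series Q: Q = ω₀L/R = 3.162e+05·0.01/50 = 63.25.
Step 5 — 3dB bandwidth: Δω = ω₀/Q = 5000 rad/s; BW = Δω/(2π) = 795.8 Hz.

(a) f₀ = 5.033e+04 Hz  (b) Q = 63.25  (c) BW = 795.8 Hz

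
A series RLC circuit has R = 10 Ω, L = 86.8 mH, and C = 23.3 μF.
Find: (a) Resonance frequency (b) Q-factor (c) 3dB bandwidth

Step 1 — Resonance: ω₀ = 1/√(LC) = 1/√(0.0868·2.33e-05) = 703.2 rad/s.
Step 2 — f₀ = ω₀/(2π) = 111.9 Hz.
Step 3 — Series Q: Q = ω₀L/R = 703.2·0.0868/10 = 6.104.
Step 4 — Bandwidth: Δω = ω₀/Q = 115.2 rad/s; BW = Δω/(2π) = 18.34 Hz.

(a) f₀ = 111.9 Hz  (b) Q = 6.104  (c) BW = 18.34 Hz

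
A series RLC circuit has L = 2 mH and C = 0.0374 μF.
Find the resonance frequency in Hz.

Step 1 — Resonance condition Im(Z)=0 gives ω₀ = 1/√(LC).
Step 2 — ω₀ = 1/√(0.002·3.74e-08) = 1.156e+05 rad/s.
Step 3 — f₀ = ω₀/(2π) = 1.84e+04 Hz.

f₀ = 1.84e+04 Hz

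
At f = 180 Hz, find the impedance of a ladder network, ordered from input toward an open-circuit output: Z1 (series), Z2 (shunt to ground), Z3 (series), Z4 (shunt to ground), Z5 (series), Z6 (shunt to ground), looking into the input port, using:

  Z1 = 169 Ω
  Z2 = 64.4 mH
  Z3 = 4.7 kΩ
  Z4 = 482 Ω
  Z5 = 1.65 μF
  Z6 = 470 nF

Step 1 — Angular frequency: ω = 2π·f = 2π·180 = 1131 rad/s.
Step 2 — Component impedances:
  Z1: Z = R = 169 Ω
  Z2: Z = jωL = j·1131·0.0644 = 0 + j72.83 Ω
  Z3: Z = R = 4700 Ω
  Z4: Z = R = 482 Ω
  Z5: Z = 1/(jωC) = -j/(ω·C) = 0 - j535.9 Ω
  Z6: Z = 1/(jωC) = -j/(ω·C) = 0 - j1881 Ω
Step 3 — Ladder network (open output): work backward from the far end, alternating series and parallel combinations. Z_in = 170 + j72.84 Ω = 185∠23.2° Ω.

Z = 170 + j72.84 Ω = 185∠23.2° Ω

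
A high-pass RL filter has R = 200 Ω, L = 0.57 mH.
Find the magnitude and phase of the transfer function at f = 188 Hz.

Step 1 — Angular frequency: ω = 2π·188 = 1181 rad/s.
Step 2 — Transfer function: H(jω) = jωL/(R + jωL).
Step 3 — Numerator jωL = j·0.6733; denominator R + jωL = 200 + j0.6733.
Step 4 — H = 1.133e-05 + j0.003366.
Step 5 — Magnitude: |H| = 0.003367 (-49.5 dB); phase: φ = 89.8°.

|H| = 0.003367 (-49.5 dB), φ = 89.8°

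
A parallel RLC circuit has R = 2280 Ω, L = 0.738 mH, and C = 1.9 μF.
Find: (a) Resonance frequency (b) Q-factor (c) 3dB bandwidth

Step 1 — Resonance: ω₀ = 1/√(LC) = 1/√(0.000738·1.9e-06) = 2.671e+04 rad/s.
Step 2 — f₀ = ω₀/(2π) = 4250 Hz.
Step 3 — Parallel Q: Q = R/(ω₀L) = 2280/(2.671e+04·0.000738) = 115.7.
Step 4 — Bandwidth: Δω = ω₀/Q = 230.8 rad/s; BW = Δω/(2π) = 36.74 Hz.

(a) f₀ = 4250 Hz  (b) Q = 115.7  (c) BW = 36.74 Hz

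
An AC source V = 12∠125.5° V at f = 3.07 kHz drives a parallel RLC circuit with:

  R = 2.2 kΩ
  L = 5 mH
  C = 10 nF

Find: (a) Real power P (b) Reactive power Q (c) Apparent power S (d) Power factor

Step 1 — Angular frequency: ω = 2π·f = 2π·3070 = 1.929e+04 rad/s.
Step 2 — Component impedances:
  R: Z = R = 2200 Ω
  L: Z = jωL = j·1.929e+04·0.005 = 0 + j96.45 Ω
  C: Z = 1/(jωC) = -j/(ω·C) = 0 - j5184 Ω
Step 3 — Parallel combination: 1/Z_total = 1/R + 1/L + 1/C; Z_total = 4.381 + j98.08 Ω = 98.18∠87.4° Ω.
Step 4 — Source phasor: V = 12∠125.5° V = -6.968 + j9.769 V.
Step 5 — Current: I = V / Z = 0.09624 + j0.07535 A = 0.1222∠38.1° A.
Step 6 — Complex power: S = V·I* = 0.06545 + j1.465 VA.
Step 7 — Real power: P = Re(S) = 0.06545 W.
Step 8 — Reactive power: Q = Im(S) = 1.465 VAR.
Step 9 — Apparent power: |S| = 1.467 VA.
Step 10 — Power factor: PF = P/|S| = 0.04463 (lagging).

(a) P = 0.06545 W  (b) Q = 1.465 VAR  (c) S = 1.467 VA  (d) PF = 0.04463 (lagging)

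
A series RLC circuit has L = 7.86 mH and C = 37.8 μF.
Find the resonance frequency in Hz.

Step 1 — Resonance condition Im(Z)=0 gives ω₀ = 1/√(LC).
Step 2 — ω₀ = 1/√(0.00786·3.78e-05) = 1835 rad/s.
Step 3 — f₀ = ω₀/(2π) = 292 Hz.

f₀ = 292 Hz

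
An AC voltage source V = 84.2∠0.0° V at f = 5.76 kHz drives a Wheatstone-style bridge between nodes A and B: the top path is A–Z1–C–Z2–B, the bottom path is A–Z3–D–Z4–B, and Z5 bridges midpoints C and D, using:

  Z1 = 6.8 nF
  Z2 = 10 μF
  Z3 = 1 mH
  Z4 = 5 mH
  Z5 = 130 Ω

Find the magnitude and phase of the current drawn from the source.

Step 1 — Angular frequency: ω = 2π·f = 2π·5760 = 3.619e+04 rad/s.
Step 2 — Component impedances:
  Z1: Z = 1/(jωC) = -j/(ω·C) = 0 - j4063 Ω
  Z2: Z = 1/(jωC) = -j/(ω·C) = 0 - j2.763 Ω
  Z3: Z = jωL = j·3.619e+04·0.001 = 0 + j36.19 Ω
  Z4: Z = jωL = j·3.619e+04·0.005 = 0 + j181 Ω
  Z5: Z = R = 130 Ω
Step 3 — Bridge requires nodal analysis (the Z5 bridge couples midpoints C and D, so the two paths cannot be reduced to a simple series/parallel combination). Setting node B to ground and injecting 1 A at node A, the 3-node admittance system at A, C, D solves to V_A = Z_AB = 91.81 + j97.73 Ω = 134.1∠46.8° Ω.
Step 4 — Source phasor: V = 84.2∠0.0° V = 84.2 V.
Step 5 — Ohm's law: I = V / Z_total = (84.2) / (91.81 + j97.73) = 0.43 - j0.4577 A.
Step 6 — Convert to polar: |I| = 0.6279 A, ∠I = -46.8°.

I = 0.6279∠-46.8° A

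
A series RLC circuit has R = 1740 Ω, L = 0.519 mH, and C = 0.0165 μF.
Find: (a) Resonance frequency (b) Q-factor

Step 1 — Resonance condition Im(Z)=0 gives ω₀ = 1/√(LC).
Step 2 — ω₀ = 1/√(0.000519·1.65e-08) = 3.417e+05 rad/s.
Step 3 — f₀ = ω₀/(2π) = 5.439e+04 Hz.
Step 4 — Series Q: Q = ω₀L/R = 3.417e+05·0.000519/1740 = 0.1019.

(a) f₀ = 5.439e+04 Hz  (b) Q = 0.1019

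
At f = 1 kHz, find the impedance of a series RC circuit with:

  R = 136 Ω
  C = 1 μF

Step 1 — Angular frequency: ω = 2π·f = 2π·1000 = 6283 rad/s.
Step 2 — Component impedances:
  R: Z = R = 136 Ω
  C: Z = 1/(jωC) = -j/(ω·C) = 0 - j159.2 Ω
Step 3 — Series combination: Z_total = R + C = 136 - j159.2 Ω = 209.3∠-49.5° Ω.

Z = 136 - j159.2 Ω = 209.3∠-49.5° Ω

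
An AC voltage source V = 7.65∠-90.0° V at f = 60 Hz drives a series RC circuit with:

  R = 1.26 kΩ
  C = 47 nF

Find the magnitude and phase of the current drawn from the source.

Step 1 — Angular frequency: ω = 2π·f = 2π·60 = 377 rad/s.
Step 2 — Component impedances:
  R: Z = R = 1260 Ω
  C: Z = 1/(jωC) = -j/(ω·C) = 0 - j5.644e+04 Ω
Step 3 — Series combination: Z_total = R + C = 1260 - j5.644e+04 Ω = 5.645e+04∠-88.7° Ω.
Step 4 — Source phasor: V = 7.65∠-90.0° V = 0 - j7.65 V.
Step 5 — Ohm's law: I = V / Z_total = (0 - j7.65) / (1260 - j5.644e+04) = 0.0001355 - j3.025e-06 A.
Step 6 — Convert to polar: |I| = 0.0001355 A, ∠I = -1.3°.

I = 0.0001355∠-1.3° A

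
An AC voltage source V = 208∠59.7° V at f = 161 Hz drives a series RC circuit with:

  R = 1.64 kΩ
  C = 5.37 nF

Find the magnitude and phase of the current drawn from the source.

Step 1 — Angular frequency: ω = 2π·f = 2π·161 = 1012 rad/s.
Step 2 — Component impedances:
  R: Z = R = 1640 Ω
  C: Z = 1/(jωC) = -j/(ω·C) = 0 - j1.841e+05 Ω
Step 3 — Series combination: Z_total = R + C = 1640 - j1.841e+05 Ω = 1.841e+05∠-89.5° Ω.
Step 4 — Source phasor: V = 208∠59.7° V = 104.9 + j179.6 V.
Step 5 — Ohm's law: I = V / Z_total = (104.9 + j179.6) / (1640 - j1.841e+05) = -0.0009704 + j0.0005787 A.
Step 6 — Convert to polar: |I| = 0.00113 A, ∠I = 149.2°.

I = 0.00113∠149.2° A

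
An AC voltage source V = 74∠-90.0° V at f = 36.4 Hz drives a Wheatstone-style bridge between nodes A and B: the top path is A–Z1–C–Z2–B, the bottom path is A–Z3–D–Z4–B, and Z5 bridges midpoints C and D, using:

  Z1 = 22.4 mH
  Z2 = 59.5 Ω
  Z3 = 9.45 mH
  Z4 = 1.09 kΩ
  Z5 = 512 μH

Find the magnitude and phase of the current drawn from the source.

Step 1 — Angular frequency: ω = 2π·f = 2π·36.4 = 228.7 rad/s.
Step 2 — Component impedances:
  Z1: Z = jωL = j·228.7·0.0224 = 0 + j5.123 Ω
  Z2: Z = R = 59.5 Ω
  Z3: Z = jωL = j·228.7·0.00945 = 0 + j2.161 Ω
  Z4: Z = R = 1090 Ω
  Z5: Z = jωL = j·228.7·0.000512 = 0 + j0.1171 Ω
Step 3 — Bridge requires nodal analysis (the Z5 bridge couples midpoints C and D, so the two paths cannot be reduced to a simple series/parallel combination). Setting node B to ground and injecting 1 A at node A, the 3-node admittance system at A, C, D solves to V_A = Z_AB = 56.42 + j1.569 Ω = 56.44∠1.6° Ω.
Step 4 — Source phasor: V = 74∠-90.0° V = 0 - j74 V.
Step 5 — Ohm's law: I = V / Z_total = (0 - j74) / (56.42 + j1.569) = -0.03644 - j1.311 A.
Step 6 — Convert to polar: |I| = 1.311 A, ∠I = -91.6°.

I = 1.311∠-91.6° A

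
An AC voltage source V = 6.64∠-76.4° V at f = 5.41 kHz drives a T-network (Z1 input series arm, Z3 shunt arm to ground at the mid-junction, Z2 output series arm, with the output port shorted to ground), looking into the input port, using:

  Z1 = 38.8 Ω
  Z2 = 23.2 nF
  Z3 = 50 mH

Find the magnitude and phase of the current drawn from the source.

Step 1 — Angular frequency: ω = 2π·f = 2π·5410 = 3.399e+04 rad/s.
Step 2 — Component impedances:
  Z1: Z = R = 38.8 Ω
  Z2: Z = 1/(jωC) = -j/(ω·C) = 0 - j1268 Ω
  Z3: Z = jωL = j·3.399e+04·0.05 = 0 + j1700 Ω
Step 3 — With the output port shorted to ground, the output series arm Z2 runs from the junction to ground; the shunt arm Z3 also runs from the junction to ground. They appear in parallel: Z3 || Z2 = 0 - j4994 Ω.
Step 4 — Series with input arm Z1: Z_in = Z1 + (Z3 || Z2) = 38.8 - j4994 Ω = 4994∠-89.6° Ω.
Step 5 — Source phasor: V = 6.64∠-76.4° V = 1.561 - j6.454 V.
Step 6 — Ohm's law: I = V / Z_total = (1.561 - j6.454) / (38.8 - j4994) = 0.001295 + j0.0003026 A.
Step 7 — Convert to polar: |I| = 0.00133 A, ∠I = 13.2°.

I = 0.00133∠13.2° A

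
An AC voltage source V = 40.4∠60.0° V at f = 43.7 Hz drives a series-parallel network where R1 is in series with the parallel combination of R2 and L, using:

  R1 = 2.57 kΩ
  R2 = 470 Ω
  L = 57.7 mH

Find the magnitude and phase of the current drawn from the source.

Step 1 — Angular frequency: ω = 2π·f = 2π·43.7 = 274.6 rad/s.
Step 2 — Component impedances:
  R1: Z = R = 2570 Ω
  R2: Z = R = 470 Ω
  L: Z = jωL = j·274.6·0.0577 = 0 + j15.84 Ω
Step 3 — Parallel branch: R2 || L = 1/(1/R2 + 1/L) = 0.5334 + j15.83 Ω.
Step 4 — Series with R1: Z_total = R1 + (R2 || L) = 2571 + j15.83 Ω = 2571∠0.4° Ω.
Step 5 — Source phasor: V = 40.4∠60.0° V = 20.2 + j34.99 V.
Step 6 — Ohm's law: I = V / Z_total = (20.2 + j34.99) / (2571 + j15.83) = 0.007942 + j0.01356 A.
Step 7 — Convert to polar: |I| = 0.01572 A, ∠I = 59.6°.

I = 0.01572∠59.6° A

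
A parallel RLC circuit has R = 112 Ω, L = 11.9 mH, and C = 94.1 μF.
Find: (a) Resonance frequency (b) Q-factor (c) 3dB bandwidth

Step 1 — Resonance: ω₀ = 1/√(LC) = 1/√(0.0119·9.41e-05) = 945 rad/s.
Step 2 — f₀ = ω₀/(2π) = 150.4 Hz.
Step 3 — Parallel Q: Q = R/(ω₀L) = 112/(945·0.0119) = 9.96.
Step 4 — Bandwidth: Δω = ω₀/Q = 94.88 rad/s; BW = Δω/(2π) = 15.1 Hz.

(a) f₀ = 150.4 Hz  (b) Q = 9.96  (c) BW = 15.1 Hz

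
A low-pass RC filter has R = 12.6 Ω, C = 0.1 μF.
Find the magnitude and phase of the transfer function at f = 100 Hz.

Step 1 — Angular frequency: ω = 2π·100 = 628.3 rad/s.
Step 2 — Transfer function: H(jω) = 1/(1 + jωRC).
Step 3 — Denominator: 1 + jωRC = 1 + j·628.3·12.6·1e-07 = 1 + j0.0007917.
Step 4 — H = 1 - j0.0007917.
Step 5 — Magnitude: |H| = 1 (-0.0 dB); phase: φ = -0.0°.

|H| = 1 (-0.0 dB), φ = -0.0°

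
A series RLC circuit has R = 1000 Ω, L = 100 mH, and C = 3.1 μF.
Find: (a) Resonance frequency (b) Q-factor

Step 1 — Resonance condition Im(Z)=0 gives ω₀ = 1/√(LC).
Step 2 — ω₀ = 1/√(0.1·3.1e-06) = 1796 rad/s.
Step 3 — f₀ = ω₀/(2π) = 285.9 Hz.
Step 4 — Series Q: Q = ω₀L/R = 1796·0.1/1000 = 0.1796.

(a) f₀ = 285.9 Hz  (b) Q = 0.1796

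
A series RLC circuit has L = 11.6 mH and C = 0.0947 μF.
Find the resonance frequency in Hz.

Step 1 — Resonance condition Im(Z)=0 gives ω₀ = 1/√(LC).
Step 2 — ω₀ = 1/√(0.0116·9.47e-08) = 3.017e+04 rad/s.
Step 3 — f₀ = ω₀/(2π) = 4802 Hz.

f₀ = 4802 Hz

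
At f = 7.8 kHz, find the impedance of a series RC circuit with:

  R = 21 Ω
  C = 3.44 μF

Step 1 — Angular frequency: ω = 2π·f = 2π·7800 = 4.901e+04 rad/s.
Step 2 — Component impedances:
  R: Z = R = 21 Ω
  C: Z = 1/(jωC) = -j/(ω·C) = 0 - j5.932 Ω
Step 3 — Series combination: Z_total = R + C = 21 - j5.932 Ω = 21.82∠-15.8° Ω.

Z = 21 - j5.932 Ω = 21.82∠-15.8° Ω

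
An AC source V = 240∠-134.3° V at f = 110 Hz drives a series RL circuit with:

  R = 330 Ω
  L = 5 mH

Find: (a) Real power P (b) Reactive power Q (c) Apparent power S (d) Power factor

Step 1 — Angular frequency: ω = 2π·f = 2π·110 = 691.2 rad/s.
Step 2 — Component impedances:
  R: Z = R = 330 Ω
  L: Z = jωL = j·691.2·0.005 = 0 + j3.456 Ω
Step 3 — Series combination: Z_total = R + L = 330 + j3.456 Ω = 330∠0.6° Ω.
Step 4 — Source phasor: V = 240∠-134.3° V = -167.6 - j171.8 V.
Step 5 — Current: I = V / Z = -0.5133 - j0.5151 A = 0.7272∠-134.9° A.
Step 6 — Complex power: S = V·I* = 174.5 + j1.828 VA.
Step 7 — Real power: P = Re(S) = 174.5 W.
Step 8 — Reactive power: Q = Im(S) = 1.828 VAR.
Step 9 — Apparent power: |S| = 174.5 VA.
Step 10 — Power factor: PF = P/|S| = 0.9999 (lagging).

(a) P = 174.5 W  (b) Q = 1.828 VAR  (c) S = 174.5 VA  (d) PF = 0.9999 (lagging)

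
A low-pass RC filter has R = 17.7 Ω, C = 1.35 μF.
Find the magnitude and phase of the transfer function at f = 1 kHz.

Step 1 — Angular frequency: ω = 2π·1000 = 6283 rad/s.
Step 2 — Transfer function: H(jω) = 1/(1 + jωRC).
Step 3 — Denominator: 1 + jωRC = 1 + j·6283·17.7·1.35e-06 = 1 + j0.1501.
Step 4 — H = 0.978 - j0.1468.
Step 5 — Magnitude: |H| = 0.9889 (-0.1 dB); phase: φ = -8.5°.

|H| = 0.9889 (-0.1 dB), φ = -8.5°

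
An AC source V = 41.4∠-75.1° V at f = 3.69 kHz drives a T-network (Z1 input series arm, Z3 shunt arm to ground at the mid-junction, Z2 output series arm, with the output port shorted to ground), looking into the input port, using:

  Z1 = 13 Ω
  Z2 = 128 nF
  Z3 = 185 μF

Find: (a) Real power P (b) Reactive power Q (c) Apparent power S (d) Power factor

Step 1 — Angular frequency: ω = 2π·f = 2π·3690 = 2.318e+04 rad/s.
Step 2 — Component impedances:
  Z1: Z = R = 13 Ω
  Z2: Z = 1/(jωC) = -j/(ω·C) = 0 - j337 Ω
  Z3: Z = 1/(jωC) = -j/(ω·C) = 0 - j0.2331 Ω
Step 3 — With the output port shorted to ground, the output series arm Z2 runs from the junction to ground; the shunt arm Z3 also runs from the junction to ground. They appear in parallel: Z3 || Z2 = 0 - j0.233 Ω.
Step 4 — Series with input arm Z1: Z_in = Z1 + (Z3 || Z2) = 13 - j0.233 Ω = 13∠-1.0° Ω.
Step 5 — Source phasor: V = 41.4∠-75.1° V = 10.65 - j40.01 V.
Step 6 — Current: I = V / Z = 0.8737 - j3.062 A = 3.184∠-74.1° A.
Step 7 — Complex power: S = V·I* = 131.8 - j2.362 VA.
Step 8 — Real power: P = Re(S) = 131.8 W.
Step 9 — Reactive power: Q = Im(S) = -2.362 VAR.
Step 10 — Apparent power: |S| = 131.8 VA.
Step 11 — Power factor: PF = P/|S| = 0.9998 (leading).

(a) P = 131.8 W  (b) Q = -2.362 VAR  (c) S = 131.8 VA  (d) PF = 0.9998 (leading)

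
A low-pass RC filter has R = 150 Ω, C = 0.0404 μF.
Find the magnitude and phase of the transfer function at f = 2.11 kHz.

Step 1 — Angular frequency: ω = 2π·2110 = 1.326e+04 rad/s.
Step 2 — Transfer function: H(jω) = 1/(1 + jωRC).
Step 3 — Denominator: 1 + jωRC = 1 + j·1.326e+04·150·4.04e-08 = 1 + j0.08034.
Step 4 — H = 0.9936 - j0.07983.
Step 5 — Magnitude: |H| = 0.9968 (-0.0 dB); phase: φ = -4.6°.

|H| = 0.9968 (-0.0 dB), φ = -4.6°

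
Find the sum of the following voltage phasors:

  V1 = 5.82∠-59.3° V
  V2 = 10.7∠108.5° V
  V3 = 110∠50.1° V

Step 1 — Convert each phasor to rectangular form:
  V1 = 5.82·(cos(-59.3°) + j·sin(-59.3°)) = 2.971 - j5.004 V
  V2 = 10.7·(cos(108.5°) + j·sin(108.5°)) = -3.395 + j10.15 V
  V3 = 110·(cos(50.1°) + j·sin(50.1°)) = 70.56 + j84.39 V
Step 2 — Sum components: V_total = 70.14 + j89.53 V.
Step 3 — Convert to polar: |V_total| = 113.7 V, ∠V_total = 51.9°.

V_total = 113.7∠51.9° V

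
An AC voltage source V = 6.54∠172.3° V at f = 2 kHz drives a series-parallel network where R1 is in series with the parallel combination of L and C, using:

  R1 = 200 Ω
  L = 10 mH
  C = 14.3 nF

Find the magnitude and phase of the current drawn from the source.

Step 1 — Angular frequency: ω = 2π·f = 2π·2000 = 1.257e+04 rad/s.
Step 2 — Component impedances:
  R1: Z = R = 200 Ω
  L: Z = jωL = j·1.257e+04·0.01 = 0 + j125.7 Ω
  C: Z = 1/(jωC) = -j/(ω·C) = 0 - j5565 Ω
Step 3 — Parallel branch: L || C = 1/(1/L + 1/C) = 0 + j128.6 Ω.
Step 4 — Series with R1: Z_total = R1 + (L || C) = 200 + j128.6 Ω = 237.8∠32.7° Ω.
Step 5 — Source phasor: V = 6.54∠172.3° V = -6.481 + j0.8763 V.
Step 6 — Ohm's law: I = V / Z_total = (-6.481 + j0.8763) / (200 + j128.6) = -0.02094 + j0.01784 A.
Step 7 — Convert to polar: |I| = 0.02751 A, ∠I = 139.6°.

I = 0.02751∠139.6° A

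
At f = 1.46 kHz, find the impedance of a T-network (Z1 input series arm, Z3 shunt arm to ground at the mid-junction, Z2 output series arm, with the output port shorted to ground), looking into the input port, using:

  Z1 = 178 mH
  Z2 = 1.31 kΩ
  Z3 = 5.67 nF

Step 1 — Angular frequency: ω = 2π·f = 2π·1460 = 9173 rad/s.
Step 2 — Component impedances:
  Z1: Z = jωL = j·9173·0.178 = 0 + j1633 Ω
  Z2: Z = R = 1310 Ω
  Z3: Z = 1/(jωC) = -j/(ω·C) = 0 - j1.923e+04 Ω
Step 3 — With the output port shorted to ground, the output series arm Z2 runs from the junction to ground; the shunt arm Z3 also runs from the junction to ground. They appear in parallel: Z3 || Z2 = 1304 - j88.85 Ω.
Step 4 — Series with input arm Z1: Z_in = Z1 + (Z3 || Z2) = 1304 + j1544 Ω = 2021∠49.8° Ω.

Z = 1304 + j1544 Ω = 2021∠49.8° Ω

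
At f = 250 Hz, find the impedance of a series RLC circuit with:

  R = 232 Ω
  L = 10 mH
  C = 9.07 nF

Step 1 — Angular frequency: ω = 2π·f = 2π·250 = 1571 rad/s.
Step 2 — Component impedances:
  R: Z = R = 232 Ω
  L: Z = jωL = j·1571·0.01 = 0 + j15.71 Ω
  C: Z = 1/(jωC) = -j/(ω·C) = 0 - j7.019e+04 Ω
Step 3 — Series combination: Z_total = R + L + C = 232 - j7.017e+04 Ω = 7.017e+04∠-89.8° Ω.

Z = 232 - j7.017e+04 Ω = 7.017e+04∠-89.8° Ω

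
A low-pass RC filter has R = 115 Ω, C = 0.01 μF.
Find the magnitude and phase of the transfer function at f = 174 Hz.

Step 1 — Angular frequency: ω = 2π·174 = 1093 rad/s.
Step 2 — Transfer function: H(jω) = 1/(1 + jωRC).
Step 3 — Denominator: 1 + jωRC = 1 + j·1093·115·1e-08 = 1 + j0.001257.
Step 4 — H = 1 - j0.001257.
Step 5 — Magnitude: |H| = 1 (-0.0 dB); phase: φ = -0.1°.

|H| = 1 (-0.0 dB), φ = -0.1°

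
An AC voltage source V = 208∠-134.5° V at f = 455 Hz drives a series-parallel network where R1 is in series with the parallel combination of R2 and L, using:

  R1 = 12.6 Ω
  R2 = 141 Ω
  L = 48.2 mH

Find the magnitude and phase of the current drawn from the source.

Step 1 — Angular frequency: ω = 2π·f = 2π·455 = 2859 rad/s.
Step 2 — Component impedances:
  R1: Z = R = 12.6 Ω
  R2: Z = R = 141 Ω
  L: Z = jωL = j·2859·0.0482 = 0 + j137.8 Ω
Step 3 — Parallel branch: R2 || L = 1/(1/R2 + 1/L) = 68.88 + j70.48 Ω.
Step 4 — Series with R1: Z_total = R1 + (R2 || L) = 81.48 + j70.48 Ω = 107.7∠40.9° Ω.
Step 5 — Source phasor: V = 208∠-134.5° V = -145.8 - j148.4 V.
Step 6 — Ohm's law: I = V / Z_total = (-145.8 - j148.4) / (81.48 + j70.48) = -1.924 - j0.1562 A.
Step 7 — Convert to polar: |I| = 1.931 A, ∠I = -175.4°.

I = 1.931∠-175.4° A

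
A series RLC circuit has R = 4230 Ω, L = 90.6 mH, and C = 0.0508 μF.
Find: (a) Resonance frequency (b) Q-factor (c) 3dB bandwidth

Step 1 — Resonance: ω₀ = 1/√(LC) = 1/√(0.0906·5.08e-08) = 1.474e+04 rad/s.
Step 2 — f₀ = ω₀/(2π) = 2346 Hz.
Step 3 — Series Q: Q = ω₀L/R = 1.474e+04·0.0906/4230 = 0.3157.
Step 4 — Bandwidth: Δω = ω₀/Q = 4.669e+04 rad/s; BW = Δω/(2π) = 7431 Hz.

(a) f₀ = 2346 Hz  (b) Q = 0.3157  (c) BW = 7431 Hz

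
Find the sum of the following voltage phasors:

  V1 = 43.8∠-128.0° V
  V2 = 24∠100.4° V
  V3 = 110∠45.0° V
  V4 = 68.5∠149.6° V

Step 1 — Convert each phasor to rectangular form:
  V1 = 43.8·(cos(-128.0°) + j·sin(-128.0°)) = -26.97 - j34.51 V
  V2 = 24·(cos(100.4°) + j·sin(100.4°)) = -4.332 + j23.61 V
  V3 = 110·(cos(45.0°) + j·sin(45.0°)) = 77.78 + j77.78 V
  V4 = 68.5·(cos(149.6°) + j·sin(149.6°)) = -59.08 + j34.66 V
Step 2 — Sum components: V_total = -12.6 + j101.5 V.
Step 3 — Convert to polar: |V_total| = 102.3 V, ∠V_total = 97.1°.

V_total = 102.3∠97.1° V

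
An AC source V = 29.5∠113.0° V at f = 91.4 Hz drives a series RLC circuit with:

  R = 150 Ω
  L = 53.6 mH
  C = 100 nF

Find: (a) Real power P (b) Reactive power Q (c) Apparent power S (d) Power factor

Step 1 — Angular frequency: ω = 2π·f = 2π·91.4 = 574.3 rad/s.
Step 2 — Component impedances:
  R: Z = R = 150 Ω
  L: Z = jωL = j·574.3·0.0536 = 0 + j30.78 Ω
  C: Z = 1/(jωC) = -j/(ω·C) = 0 - j1.741e+04 Ω
Step 3 — Series combination: Z_total = R + L + C = 150 - j1.738e+04 Ω = 1.738e+04∠-89.5° Ω.
Step 4 — Source phasor: V = 29.5∠113.0° V = -11.53 + j27.15 V.
Step 5 — Current: I = V / Z = -0.001568 - j0.0006496 A = 0.001697∠-157.5° A.
Step 6 — Complex power: S = V·I* = 0.000432 - j0.05006 VA.
Step 7 — Real power: P = Re(S) = 0.000432 W.
Step 8 — Reactive power: Q = Im(S) = -0.05006 VAR.
Step 9 — Apparent power: |S| = 0.05006 VA.
Step 10 — Power factor: PF = P/|S| = 0.008629 (leading).

(a) P = 0.000432 W  (b) Q = -0.05006 VAR  (c) S = 0.05006 VA  (d) PF = 0.008629 (leading)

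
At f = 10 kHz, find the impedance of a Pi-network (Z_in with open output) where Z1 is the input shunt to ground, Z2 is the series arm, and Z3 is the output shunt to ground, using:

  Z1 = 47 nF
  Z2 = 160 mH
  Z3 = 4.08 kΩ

Step 1 — Angular frequency: ω = 2π·f = 2π·1e+04 = 6.283e+04 rad/s.
Step 2 — Component impedances:
  Z1: Z = 1/(jωC) = -j/(ω·C) = 0 - j338.6 Ω
  Z2: Z = jωL = j·6.283e+04·0.16 = 0 + j1.005e+04 Ω
  Z3: Z = R = 4080 Ω
Step 3 — With open output, the series arm Z2 and the output shunt Z3 appear in series to ground: Z2 + Z3 = 4080 + j1.005e+04 Ω.
Step 4 — Parallel with input shunt Z1: Z_in = Z1 || (Z2 + Z3) = 4.214 - j348.7 Ω = 348.7∠-89.3° Ω.

Z = 4.214 - j348.7 Ω = 348.7∠-89.3° Ω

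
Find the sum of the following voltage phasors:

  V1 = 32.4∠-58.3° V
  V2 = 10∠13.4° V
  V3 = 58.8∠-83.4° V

Step 1 — Convert each phasor to rectangular form:
  V1 = 32.4·(cos(-58.3°) + j·sin(-58.3°)) = 17.03 - j27.57 V
  V2 = 10·(cos(13.4°) + j·sin(13.4°)) = 9.728 + j2.317 V
  V3 = 58.8·(cos(-83.4°) + j·sin(-83.4°)) = 6.758 - j58.41 V
Step 2 — Sum components: V_total = 33.51 - j83.66 V.
Step 3 — Convert to polar: |V_total| = 90.12 V, ∠V_total = -68.2°.

V_total = 90.12∠-68.2° V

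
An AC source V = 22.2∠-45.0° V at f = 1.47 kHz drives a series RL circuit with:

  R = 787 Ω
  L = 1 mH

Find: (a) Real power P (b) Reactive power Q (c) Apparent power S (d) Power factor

Step 1 — Angular frequency: ω = 2π·f = 2π·1470 = 9236 rad/s.
Step 2 — Component impedances:
  R: Z = R = 787 Ω
  L: Z = jωL = j·9236·0.001 = 0 + j9.236 Ω
Step 3 — Series combination: Z_total = R + L = 787 + j9.236 Ω = 787.1∠0.7° Ω.
Step 4 — Source phasor: V = 22.2∠-45.0° V = 15.7 - j15.7 V.
Step 5 — Current: I = V / Z = 0.01971 - j0.02018 A = 0.02821∠-45.7° A.
Step 6 — Complex power: S = V·I* = 0.6261 + j0.007348 VA.
Step 7 — Real power: P = Re(S) = 0.6261 W.
Step 8 — Reactive power: Q = Im(S) = 0.007348 VAR.
Step 9 — Apparent power: |S| = 0.6262 VA.
Step 10 — Power factor: PF = P/|S| = 0.9999 (lagging).

(a) P = 0.6261 W  (b) Q = 0.007348 VAR  (c) S = 0.6262 VA  (d) PF = 0.9999 (lagging)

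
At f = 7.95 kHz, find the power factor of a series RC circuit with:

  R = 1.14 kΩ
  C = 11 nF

Step 1 — Angular frequency: ω = 2π·f = 2π·7950 = 4.995e+04 rad/s.
Step 2 — Component impedances:
  R: Z = R = 1140 Ω
  C: Z = 1/(jωC) = -j/(ω·C) = 0 - j1820 Ω
Step 3 — Series combination: Z_total = R + C = 1140 - j1820 Ω = 2148∠-57.9° Ω.
Step 4 — Power factor: PF = cos(φ) = Re(Z)/|Z| = 1140/2147.5 = 0.5308.
Step 5 — Type: Im(Z) = -1820 ⇒ leading (phase φ = -57.9°).

PF = 0.5308 (leading, φ = -57.9°)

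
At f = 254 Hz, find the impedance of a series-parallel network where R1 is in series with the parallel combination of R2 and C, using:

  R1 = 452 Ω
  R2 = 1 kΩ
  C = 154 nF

Step 1 — Angular frequency: ω = 2π·f = 2π·254 = 1596 rad/s.
Step 2 — Component impedances:
  R1: Z = R = 452 Ω
  R2: Z = R = 1000 Ω
  C: Z = 1/(jωC) = -j/(ω·C) = 0 - j4069 Ω
Step 3 — Parallel branch: R2 || C = 1/(1/R2 + 1/C) = 943 - j231.8 Ω.
Step 4 — Series with R1: Z_total = R1 + (R2 || C) = 1395 - j231.8 Ω = 1414∠-9.4° Ω.

Z = 1395 - j231.8 Ω = 1414∠-9.4° Ω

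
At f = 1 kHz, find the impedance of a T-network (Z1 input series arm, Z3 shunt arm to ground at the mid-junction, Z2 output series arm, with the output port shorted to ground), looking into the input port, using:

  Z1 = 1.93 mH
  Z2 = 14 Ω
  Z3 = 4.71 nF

Step 1 — Angular frequency: ω = 2π·f = 2π·1000 = 6283 rad/s.
Step 2 — Component impedances:
  Z1: Z = jωL = j·6283·0.00193 = 0 + j12.13 Ω
  Z2: Z = R = 14 Ω
  Z3: Z = 1/(jωC) = -j/(ω·C) = 0 - j3.379e+04 Ω
Step 3 — With the output port shorted to ground, the output series arm Z2 runs from the junction to ground; the shunt arm Z3 also runs from the junction to ground. They appear in parallel: Z3 || Z2 = 14 - j0.0058 Ω.
Step 4 — Series with input arm Z1: Z_in = Z1 + (Z3 || Z2) = 14 + j12.12 Ω = 18.52∠40.9° Ω.

Z = 14 + j12.12 Ω = 18.52∠40.9° Ω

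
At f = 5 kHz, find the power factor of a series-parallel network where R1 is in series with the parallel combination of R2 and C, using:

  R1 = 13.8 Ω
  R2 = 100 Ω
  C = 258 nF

Step 1 — Angular frequency: ω = 2π·f = 2π·5000 = 3.142e+04 rad/s.
Step 2 — Component impedances:
  R1: Z = R = 13.8 Ω
  R2: Z = R = 100 Ω
  C: Z = 1/(jωC) = -j/(ω·C) = 0 - j123.4 Ω
Step 3 — Parallel branch: R2 || C = 1/(1/R2 + 1/C) = 60.35 - j48.92 Ω.
Step 4 — Series with R1: Z_total = R1 + (R2 || C) = 74.15 - j48.92 Ω = 88.83∠-33.4° Ω.
Step 5 — Power factor: PF = cos(φ) = Re(Z)/|Z| = 74.15/88.83 = 0.8347.
Step 6 — Type: Im(Z) = -48.92 ⇒ leading (phase φ = -33.4°).

PF = 0.8347 (leading, φ = -33.4°)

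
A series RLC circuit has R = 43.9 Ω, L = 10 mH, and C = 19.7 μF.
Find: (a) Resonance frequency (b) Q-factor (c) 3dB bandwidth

Step 1 — Resonance: ω₀ = 1/√(LC) = 1/√(0.01·1.97e-05) = 2253 rad/s.
Step 2 — f₀ = ω₀/(2π) = 358.6 Hz.
Step 3 — Series Q: Q = ω₀L/R = 2253·0.01/43.9 = 0.5132.
Step 4 — Bandwidth: Δω = ω₀/Q = 4390 rad/s; BW = Δω/(2π) = 698.7 Hz.

(a) f₀ = 358.6 Hz  (b) Q = 0.5132  (c) BW = 698.7 Hz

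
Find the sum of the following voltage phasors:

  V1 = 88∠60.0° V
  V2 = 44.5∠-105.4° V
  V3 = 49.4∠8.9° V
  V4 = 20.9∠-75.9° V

Step 1 — Convert each phasor to rectangular form:
  V1 = 88·(cos(60.0°) + j·sin(60.0°)) = 44 + j76.21 V
  V2 = 44.5·(cos(-105.4°) + j·sin(-105.4°)) = -11.82 - j42.9 V
  V3 = 49.4·(cos(8.9°) + j·sin(8.9°)) = 48.81 + j7.643 V
  V4 = 20.9·(cos(-75.9°) + j·sin(-75.9°)) = 5.092 - j20.27 V
Step 2 — Sum components: V_total = 86.08 + j20.68 V.
Step 3 — Convert to polar: |V_total| = 88.53 V, ∠V_total = 13.5°.

V_total = 88.53∠13.5° V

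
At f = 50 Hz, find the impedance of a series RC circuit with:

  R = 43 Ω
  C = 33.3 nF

Step 1 — Angular frequency: ω = 2π·f = 2π·50 = 314.2 rad/s.
Step 2 — Component impedances:
  R: Z = R = 43 Ω
  C: Z = 1/(jωC) = -j/(ω·C) = 0 - j9.559e+04 Ω
Step 3 — Series combination: Z_total = R + C = 43 - j9.559e+04 Ω = 9.559e+04∠-90.0° Ω.

Z = 43 - j9.559e+04 Ω = 9.559e+04∠-90.0° Ω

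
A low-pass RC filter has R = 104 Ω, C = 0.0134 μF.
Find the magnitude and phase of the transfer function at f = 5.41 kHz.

Step 1 — Angular frequency: ω = 2π·5410 = 3.399e+04 rad/s.
Step 2 — Transfer function: H(jω) = 1/(1 + jωRC).
Step 3 — Denominator: 1 + jωRC = 1 + j·3.399e+04·104·1.34e-08 = 1 + j0.04737.
Step 4 — H = 0.9978 - j0.04727.
Step 5 — Magnitude: |H| = 0.9989 (-0.0 dB); phase: φ = -2.7°.

|H| = 0.9989 (-0.0 dB), φ = -2.7°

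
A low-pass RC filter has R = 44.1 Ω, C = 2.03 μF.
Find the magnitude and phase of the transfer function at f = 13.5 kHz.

Step 1 — Angular frequency: ω = 2π·1.35e+04 = 8.482e+04 rad/s.
Step 2 — Transfer function: H(jω) = 1/(1 + jωRC).
Step 3 — Denominator: 1 + jωRC = 1 + j·8.482e+04·44.1·2.03e-06 = 1 + j7.594.
Step 4 — H = 0.01705 - j0.1294.
Step 5 — Magnitude: |H| = 0.1306 (-17.7 dB); phase: φ = -82.5°.

|H| = 0.1306 (-17.7 dB), φ = -82.5°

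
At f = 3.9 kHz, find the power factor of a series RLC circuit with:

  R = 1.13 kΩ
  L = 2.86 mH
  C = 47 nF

Step 1 — Angular frequency: ω = 2π·f = 2π·3900 = 2.45e+04 rad/s.
Step 2 — Component impedances:
  R: Z = R = 1130 Ω
  L: Z = jωL = j·2.45e+04·0.00286 = 0 + j70.08 Ω
  C: Z = 1/(jωC) = -j/(ω·C) = 0 - j868.3 Ω
Step 3 — Series combination: Z_total = R + L + C = 1130 - j798.2 Ω = 1383∠-35.2° Ω.
Step 4 — Power factor: PF = cos(φ) = Re(Z)/|Z| = 1130/1383.5 = 0.8168.
Step 5 — Type: Im(Z) = -798.2 ⇒ leading (phase φ = -35.2°).

PF = 0.8168 (leading, φ = -35.2°)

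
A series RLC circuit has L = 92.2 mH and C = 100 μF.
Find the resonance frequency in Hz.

Step 1 — Resonance condition Im(Z)=0 gives ω₀ = 1/√(LC).
Step 2 — ω₀ = 1/√(0.0922·0.0001) = 329.3 rad/s.
Step 3 — f₀ = ω₀/(2π) = 52.41 Hz.

f₀ = 52.41 Hz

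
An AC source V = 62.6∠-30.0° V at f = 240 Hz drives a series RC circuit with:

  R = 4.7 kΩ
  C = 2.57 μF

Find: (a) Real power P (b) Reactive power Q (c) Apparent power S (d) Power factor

Step 1 — Angular frequency: ω = 2π·f = 2π·240 = 1508 rad/s.
Step 2 — Component impedances:
  R: Z = R = 4700 Ω
  C: Z = 1/(jωC) = -j/(ω·C) = 0 - j258 Ω
Step 3 — Series combination: Z_total = R + C = 4700 - j258 Ω = 4707∠-3.1° Ω.
Step 4 — Source phasor: V = 62.6∠-30.0° V = 54.21 - j31.3 V.
Step 5 — Current: I = V / Z = 0.01186 - j0.006008 A = 0.0133∠-26.9° A.
Step 6 — Complex power: S = V·I* = 0.8313 - j0.04564 VA.
Step 7 — Real power: P = Re(S) = 0.8313 W.
Step 8 — Reactive power: Q = Im(S) = -0.04564 VAR.
Step 9 — Apparent power: |S| = 0.8325 VA.
Step 10 — Power factor: PF = P/|S| = 0.9985 (leading).

(a) P = 0.8313 W  (b) Q = -0.04564 VAR  (c) S = 0.8325 VA  (d) PF = 0.9985 (leading)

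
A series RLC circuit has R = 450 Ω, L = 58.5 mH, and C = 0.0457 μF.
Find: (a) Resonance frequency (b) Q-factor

Step 1 — Resonance condition Im(Z)=0 gives ω₀ = 1/√(LC).
Step 2 — ω₀ = 1/√(0.0585·4.57e-08) = 1.934e+04 rad/s.
Step 3 — f₀ = ω₀/(2π) = 3078 Hz.
Step 4 — Series Q: Q = ω₀L/R = 1.934e+04·0.0585/450 = 2.514.

(a) f₀ = 3078 Hz  (b) Q = 2.514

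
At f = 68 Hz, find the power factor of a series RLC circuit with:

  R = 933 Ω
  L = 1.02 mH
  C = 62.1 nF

Step 1 — Angular frequency: ω = 2π·f = 2π·68 = 427.3 rad/s.
Step 2 — Component impedances:
  R: Z = R = 933 Ω
  L: Z = jωL = j·427.3·0.00102 = 0 + j0.4358 Ω
  C: Z = 1/(jωC) = -j/(ω·C) = 0 - j3.769e+04 Ω
Step 3 — Series combination: Z_total = R + L + C = 933 - j3.769e+04 Ω = 3.77e+04∠-88.6° Ω.
Step 4 — Power factor: PF = cos(φ) = Re(Z)/|Z| = 933/3.77e+04 = 0.02475.
Step 5 — Type: Im(Z) = -3.769e+04 ⇒ leading (phase φ = -88.6°).

PF = 0.02475 (leading, φ = -88.6°)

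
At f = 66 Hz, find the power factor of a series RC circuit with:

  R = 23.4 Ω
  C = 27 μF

Step 1 — Angular frequency: ω = 2π·f = 2π·66 = 414.7 rad/s.
Step 2 — Component impedances:
  R: Z = R = 23.4 Ω
  C: Z = 1/(jωC) = -j/(ω·C) = 0 - j89.31 Ω
Step 3 — Series combination: Z_total = R + C = 23.4 - j89.31 Ω = 92.33∠-75.3° Ω.
Step 4 — Power factor: PF = cos(φ) = Re(Z)/|Z| = 23.4/92.33 = 0.2534.
Step 5 — Type: Im(Z) = -89.31 ⇒ leading (phase φ = -75.3°).

PF = 0.2534 (leading, φ = -75.3°)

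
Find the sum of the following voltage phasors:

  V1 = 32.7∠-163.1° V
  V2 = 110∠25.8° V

Step 1 — Convert each phasor to rectangular form:
  V1 = 32.7·(cos(-163.1°) + j·sin(-163.1°)) = -31.29 - j9.506 V
  V2 = 110·(cos(25.8°) + j·sin(25.8°)) = 99.04 + j47.88 V
Step 2 — Sum components: V_total = 67.75 + j38.37 V.
Step 3 — Convert to polar: |V_total| = 77.86 V, ∠V_total = 29.5°.

V_total = 77.86∠29.5° V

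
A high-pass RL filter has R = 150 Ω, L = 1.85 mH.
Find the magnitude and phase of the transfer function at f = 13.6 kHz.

Step 1 — Angular frequency: ω = 2π·1.36e+04 = 8.545e+04 rad/s.
Step 2 — Transfer function: H(jω) = jωL/(R + jωL).
Step 3 — Numerator jωL = j·158.1; denominator R + jωL = 150 + j158.1.
Step 4 — H = 0.5262 + j0.4993.
Step 5 — Magnitude: |H| = 0.7254 (-2.8 dB); phase: φ = 43.5°.

|H| = 0.7254 (-2.8 dB), φ = 43.5°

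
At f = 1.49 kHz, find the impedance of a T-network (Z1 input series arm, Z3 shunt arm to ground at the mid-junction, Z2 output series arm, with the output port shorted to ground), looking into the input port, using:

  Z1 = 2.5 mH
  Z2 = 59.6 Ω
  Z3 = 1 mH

Step 1 — Angular frequency: ω = 2π·f = 2π·1490 = 9362 rad/s.
Step 2 — Component impedances:
  Z1: Z = jωL = j·9362·0.0025 = 0 + j23.4 Ω
  Z2: Z = R = 59.6 Ω
  Z3: Z = jωL = j·9362·0.001 = 0 + j9.362 Ω
Step 3 — With the output port shorted to ground, the output series arm Z2 runs from the junction to ground; the shunt arm Z3 also runs from the junction to ground. They appear in parallel: Z3 || Z2 = 1.435 + j9.137 Ω.
Step 4 — Series with input arm Z1: Z_in = Z1 + (Z3 || Z2) = 1.435 + j32.54 Ω = 32.57∠87.5° Ω.

Z = 1.435 + j32.54 Ω = 32.57∠87.5° Ω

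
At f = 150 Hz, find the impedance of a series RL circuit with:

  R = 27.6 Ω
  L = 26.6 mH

Step 1 — Angular frequency: ω = 2π·f = 2π·150 = 942.5 rad/s.
Step 2 — Component impedances:
  R: Z = R = 27.6 Ω
  L: Z = jωL = j·942.5·0.0266 = 0 + j25.07 Ω
Step 3 — Series combination: Z_total = R + L = 27.6 + j25.07 Ω = 37.29∠42.2° Ω.

Z = 27.6 + j25.07 Ω = 37.29∠42.2° Ω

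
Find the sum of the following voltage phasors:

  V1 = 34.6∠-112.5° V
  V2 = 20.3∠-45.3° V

Step 1 — Convert each phasor to rectangular form:
  V1 = 34.6·(cos(-112.5°) + j·sin(-112.5°)) = -13.24 - j31.97 V
  V2 = 20.3·(cos(-45.3°) + j·sin(-45.3°)) = 14.28 - j14.43 V
Step 2 — Sum components: V_total = 1.038 - j46.4 V.
Step 3 — Convert to polar: |V_total| = 46.41 V, ∠V_total = -88.7°.

V_total = 46.41∠-88.7° V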